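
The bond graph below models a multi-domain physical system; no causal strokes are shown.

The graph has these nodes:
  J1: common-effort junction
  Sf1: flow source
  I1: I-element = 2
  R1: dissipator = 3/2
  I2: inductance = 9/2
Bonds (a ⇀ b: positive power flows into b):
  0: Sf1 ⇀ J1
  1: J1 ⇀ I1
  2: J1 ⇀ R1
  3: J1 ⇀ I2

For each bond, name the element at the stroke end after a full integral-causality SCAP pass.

β0 →Sf1  (Sf1 fixes flow; stroke at Sf1)
β1 →I1  (I1 integral (f out))
β3 →I2  (I2 outputs flow p/I2)
β2 →J1  (only one effort-in slot at J1)

#0 stroke at Sf1
#1 stroke at I1
#2 stroke at J1
#3 stroke at I2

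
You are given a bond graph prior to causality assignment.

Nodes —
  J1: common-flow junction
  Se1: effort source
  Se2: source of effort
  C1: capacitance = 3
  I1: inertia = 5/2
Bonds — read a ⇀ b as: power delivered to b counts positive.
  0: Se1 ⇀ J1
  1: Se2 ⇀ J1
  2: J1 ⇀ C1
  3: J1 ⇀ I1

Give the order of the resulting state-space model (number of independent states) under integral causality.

2  (C1, I1 all integral)

bond 0 stroke→J1  (source Se1 imposes e)
bond 1 stroke→J1  (source Se2 imposes e)
bond 2 stroke→J1  (C1 outputs effort q/C1)
bond 3 stroke→I1  (J1: last free bond brings flow in)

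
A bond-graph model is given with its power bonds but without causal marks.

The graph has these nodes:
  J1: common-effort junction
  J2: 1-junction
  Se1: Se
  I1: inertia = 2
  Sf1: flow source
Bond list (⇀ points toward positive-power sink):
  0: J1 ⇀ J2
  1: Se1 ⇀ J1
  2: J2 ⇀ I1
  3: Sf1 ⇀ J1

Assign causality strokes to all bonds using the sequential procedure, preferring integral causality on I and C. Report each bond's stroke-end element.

b1 |J1  (Se1: effort source, stroke at far end)
b3 |Sf1  (Sf1 (Sf) sets flow on bond)
b0 |J2  (common-e at J1 fixed by 1)
b2 |I1  (only one flow-in slot at J2)

bond 0 stroke at J2
bond 1 stroke at J1
bond 2 stroke at I1
bond 3 stroke at Sf1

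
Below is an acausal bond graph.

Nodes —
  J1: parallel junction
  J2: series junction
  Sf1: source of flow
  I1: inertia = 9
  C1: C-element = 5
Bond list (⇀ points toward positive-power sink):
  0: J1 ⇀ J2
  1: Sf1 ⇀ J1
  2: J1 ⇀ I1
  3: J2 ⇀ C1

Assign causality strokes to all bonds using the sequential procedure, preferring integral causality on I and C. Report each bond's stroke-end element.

β0 →J1
β1 →Sf1
β2 →I1
β3 →J2

b1 →Sf1  (Sf1: flow source, stroke at near end)
b2 →I1  (I1 outputs flow p/I1)
b0 →J1  (closing 0-jn rule on J1)
b3 →J2  (J2 flow already set via bond 0)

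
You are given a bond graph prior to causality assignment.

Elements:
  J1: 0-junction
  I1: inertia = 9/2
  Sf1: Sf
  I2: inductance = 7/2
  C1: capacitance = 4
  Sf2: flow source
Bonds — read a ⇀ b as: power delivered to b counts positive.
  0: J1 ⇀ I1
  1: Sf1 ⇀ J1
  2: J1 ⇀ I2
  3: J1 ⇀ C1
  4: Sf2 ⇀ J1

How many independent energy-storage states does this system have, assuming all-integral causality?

b1 stroke at Sf1  (Sf1 fixes flow; stroke at Sf1)
b4 stroke at Sf2  (Sf2 fixes flow; stroke at Sf2)
b0 stroke at I1  (I1 outputs flow p/I1)
b2 stroke at I2  (prefer integral on I2)
b3 stroke at J1  (closing 0-jn rule on J1)

3  (C1, I1, I2 all integral)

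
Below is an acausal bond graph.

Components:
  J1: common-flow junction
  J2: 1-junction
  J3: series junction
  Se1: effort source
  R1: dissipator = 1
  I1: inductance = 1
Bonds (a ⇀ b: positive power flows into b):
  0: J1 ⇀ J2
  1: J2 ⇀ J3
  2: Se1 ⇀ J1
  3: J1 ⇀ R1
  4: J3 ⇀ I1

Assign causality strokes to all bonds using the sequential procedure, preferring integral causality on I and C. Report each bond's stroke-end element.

β0 |J2
β1 |J3
β2 |J1
β3 |J1
β4 |I1

β2 stroke→J1  (source Se1 imposes e)
β4 stroke→I1  (I1: I, integral causality)
β1 stroke→J3  (1-jn J3 has f-setter on 4)
β0 stroke→J2  (1-jn J2 has f-setter on 1)
β3 stroke→J1  (common-f at J1 fixed by 0)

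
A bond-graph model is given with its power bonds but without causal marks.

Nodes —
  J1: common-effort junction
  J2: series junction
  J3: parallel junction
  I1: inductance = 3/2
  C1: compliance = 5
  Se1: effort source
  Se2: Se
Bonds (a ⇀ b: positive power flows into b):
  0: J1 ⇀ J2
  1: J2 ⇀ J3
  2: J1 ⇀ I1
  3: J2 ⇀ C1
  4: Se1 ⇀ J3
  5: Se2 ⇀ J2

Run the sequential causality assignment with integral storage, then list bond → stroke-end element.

b0 stroke→J1
b1 stroke→J2
b2 stroke→I1
b3 stroke→J2
b4 stroke→J3
b5 stroke→J2

b4 →J3  (Se1: effort source, stroke at far end)
b5 →J2  (Se2 fixes effort; stroke away)
b1 →J2  (0-jn J3 has e-setter on 4)
b2 →I1  (I1 outputs flow p/I1)
b0 →J1  (J1: last free bond brings effort in)
b3 →J2  (common-f at J2 fixed by 0)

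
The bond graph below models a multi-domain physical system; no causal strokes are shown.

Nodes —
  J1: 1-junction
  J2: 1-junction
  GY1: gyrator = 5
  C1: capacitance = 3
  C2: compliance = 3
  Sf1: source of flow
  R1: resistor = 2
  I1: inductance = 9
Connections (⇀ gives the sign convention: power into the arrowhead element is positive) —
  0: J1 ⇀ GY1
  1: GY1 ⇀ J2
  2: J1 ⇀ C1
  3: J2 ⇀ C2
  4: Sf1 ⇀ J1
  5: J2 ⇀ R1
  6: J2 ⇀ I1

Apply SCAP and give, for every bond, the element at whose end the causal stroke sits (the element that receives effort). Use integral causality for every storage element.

β0 →J1
β1 →J2
β2 →J1
β3 →J2
β4 →Sf1
β5 →J2
β6 →I1

#4 →Sf1  (Sf1 (Sf) sets flow on bond)
#0 →J1  (J1 flow already set via bond 4)
#2 →J1  (common-f at J1 fixed by 4)
#1 →J2  (through GY1, causality inverts; strokes same side of GY1)
#3 →J2  (prefer integral on C2)
#6 →I1  (I1 integral (f out))
#5 →J2  (J2: bond 6 brought flow, rest push out)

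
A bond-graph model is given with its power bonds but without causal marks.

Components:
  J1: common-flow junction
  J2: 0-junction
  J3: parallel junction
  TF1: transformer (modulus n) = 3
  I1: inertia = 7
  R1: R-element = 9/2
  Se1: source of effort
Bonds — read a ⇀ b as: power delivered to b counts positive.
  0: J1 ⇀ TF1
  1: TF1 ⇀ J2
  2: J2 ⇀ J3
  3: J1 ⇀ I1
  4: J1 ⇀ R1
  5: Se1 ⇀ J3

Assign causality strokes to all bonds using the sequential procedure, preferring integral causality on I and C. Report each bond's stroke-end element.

b5 |J3  (Se1: effort source, stroke at far end)
b2 |J2  (0-jn J3 has e-setter on 5)
b1 |TF1  (J2: bond 2 brought effort, rest push out)
b0 |J1  (TF1: transformer flips bond 1)
b3 |I1  (I1: I, integral causality)
b4 |J1  (J1: bond 3 brought flow, rest push out)

β0 →J1
β1 →TF1
β2 →J2
β3 →I1
β4 →J1
β5 →J3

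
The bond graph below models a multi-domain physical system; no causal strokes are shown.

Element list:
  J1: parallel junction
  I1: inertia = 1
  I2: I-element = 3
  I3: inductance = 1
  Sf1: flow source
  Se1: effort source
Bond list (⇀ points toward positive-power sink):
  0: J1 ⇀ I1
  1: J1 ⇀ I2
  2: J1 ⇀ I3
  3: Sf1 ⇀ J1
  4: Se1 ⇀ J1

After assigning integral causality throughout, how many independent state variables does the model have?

bond 3 stroke→Sf1  (Sf1: flow source, stroke at near end)
bond 4 stroke→J1  (source Se1 imposes e)
bond 0 stroke→I1  (common-e at J1 fixed by 4)
bond 1 stroke→I2  (J1: bond 4 brought effort, rest push out)
bond 2 stroke→I3  (J1: bond 4 brought effort, rest push out)

3  (I1, I2, I3 all integral)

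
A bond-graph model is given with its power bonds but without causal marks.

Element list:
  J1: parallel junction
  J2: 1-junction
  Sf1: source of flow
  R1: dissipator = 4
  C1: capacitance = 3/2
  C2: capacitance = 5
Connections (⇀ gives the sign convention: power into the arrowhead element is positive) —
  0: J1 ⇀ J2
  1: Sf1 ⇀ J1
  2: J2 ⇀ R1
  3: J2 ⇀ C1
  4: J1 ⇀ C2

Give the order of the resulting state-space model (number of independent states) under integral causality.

b1 stroke→Sf1  (source Sf1 imposes f)
b3 stroke→J2  (C1 outputs effort q/C1)
b4 stroke→J1  (C2 integral (e out))
b0 stroke→J2  (0-jn J1 has e-setter on 4)
b2 stroke→R1  (closing 1-jn rule on J2)

2  (C1, C2 all integral)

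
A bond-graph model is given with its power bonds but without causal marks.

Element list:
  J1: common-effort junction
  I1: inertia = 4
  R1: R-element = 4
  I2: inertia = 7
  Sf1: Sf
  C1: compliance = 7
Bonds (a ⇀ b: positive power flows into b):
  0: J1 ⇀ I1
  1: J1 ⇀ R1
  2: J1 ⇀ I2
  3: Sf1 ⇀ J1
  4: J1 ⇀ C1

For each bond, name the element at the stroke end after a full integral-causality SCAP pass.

β0 stroke→I1
β1 stroke→R1
β2 stroke→I2
β3 stroke→Sf1
β4 stroke→J1

#3 →Sf1  (Sf1 fixes flow; stroke at Sf1)
#0 →I1  (I1 integral (f out))
#2 →I2  (I2 outputs flow p/I2)
#4 →J1  (C1: C, integral causality)
#1 →R1  (J1 effort already set via bond 4)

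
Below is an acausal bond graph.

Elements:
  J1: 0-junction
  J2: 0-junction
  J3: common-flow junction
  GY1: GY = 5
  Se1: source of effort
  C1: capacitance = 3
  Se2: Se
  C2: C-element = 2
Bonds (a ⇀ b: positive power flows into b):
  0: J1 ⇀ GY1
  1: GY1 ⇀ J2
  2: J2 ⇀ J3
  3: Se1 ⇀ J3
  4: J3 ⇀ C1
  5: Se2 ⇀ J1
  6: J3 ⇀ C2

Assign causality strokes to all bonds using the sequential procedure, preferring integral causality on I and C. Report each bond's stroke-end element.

bond 3 stroke at J3  (Se1 fixes effort; stroke away)
bond 5 stroke at J1  (source Se2 imposes e)
bond 0 stroke at GY1  (J1: bond 5 brought effort, rest push out)
bond 1 stroke at GY1  (GY1 both-in/both-out from 0)
bond 2 stroke at J2  (J2 needs exactly one e-in)
bond 4 stroke at J3  (J3: bond 2 brought flow, rest push out)
bond 6 stroke at J3  (J3: bond 2 brought flow, rest push out)

β0 |GY1
β1 |GY1
β2 |J2
β3 |J3
β4 |J3
β5 |J1
β6 |J3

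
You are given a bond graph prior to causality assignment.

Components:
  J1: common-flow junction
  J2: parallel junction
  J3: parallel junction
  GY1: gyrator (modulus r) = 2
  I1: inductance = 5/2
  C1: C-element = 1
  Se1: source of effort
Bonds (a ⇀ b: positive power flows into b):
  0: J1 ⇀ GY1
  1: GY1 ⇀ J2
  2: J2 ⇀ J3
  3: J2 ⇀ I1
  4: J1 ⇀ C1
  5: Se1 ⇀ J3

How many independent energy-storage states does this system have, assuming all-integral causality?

bond 5 stroke at J3  (Se1 (Se) sets effort on bond)
bond 2 stroke at J2  (0-jn J3 has e-setter on 5)
bond 1 stroke at GY1  (J2 effort already set via bond 2)
bond 3 stroke at I1  (J2: bond 2 brought effort, rest push out)
bond 0 stroke at GY1  (GY GY1: same side as bond 1)
bond 4 stroke at J1  (J1 flow already set via bond 0)

2  (C1, I1 all integral)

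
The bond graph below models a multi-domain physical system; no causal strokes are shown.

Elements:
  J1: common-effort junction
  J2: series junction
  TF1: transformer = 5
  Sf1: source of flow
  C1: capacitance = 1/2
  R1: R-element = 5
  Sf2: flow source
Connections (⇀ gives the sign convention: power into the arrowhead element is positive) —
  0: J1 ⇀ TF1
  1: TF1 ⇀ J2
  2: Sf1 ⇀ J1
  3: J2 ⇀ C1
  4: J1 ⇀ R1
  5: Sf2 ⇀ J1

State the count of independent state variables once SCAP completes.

b2 →Sf1  (Sf1: flow source, stroke at near end)
b5 →Sf2  (Sf2 fixes flow; stroke at Sf2)
b3 →J2  (prefer integral on C1)
b1 →TF1  (J2 needs exactly one f-in)
b0 →J1  (TF TF1: opposite of bond 1)
b4 →R1  (0-jn J1 has e-setter on 0)

1  (C1 all integral)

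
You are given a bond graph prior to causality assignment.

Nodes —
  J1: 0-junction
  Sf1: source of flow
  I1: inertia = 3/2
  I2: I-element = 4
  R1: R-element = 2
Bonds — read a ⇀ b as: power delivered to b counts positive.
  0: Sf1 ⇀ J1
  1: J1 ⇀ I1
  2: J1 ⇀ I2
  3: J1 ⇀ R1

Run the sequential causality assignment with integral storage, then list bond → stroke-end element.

b0 |Sf1  (source Sf1 imposes f)
b1 |I1  (prefer integral on I1)
b2 |I2  (I2 outputs flow p/I2)
b3 |J1  (J1 needs exactly one e-in)

bond 0 stroke at Sf1
bond 1 stroke at I1
bond 2 stroke at I2
bond 3 stroke at J1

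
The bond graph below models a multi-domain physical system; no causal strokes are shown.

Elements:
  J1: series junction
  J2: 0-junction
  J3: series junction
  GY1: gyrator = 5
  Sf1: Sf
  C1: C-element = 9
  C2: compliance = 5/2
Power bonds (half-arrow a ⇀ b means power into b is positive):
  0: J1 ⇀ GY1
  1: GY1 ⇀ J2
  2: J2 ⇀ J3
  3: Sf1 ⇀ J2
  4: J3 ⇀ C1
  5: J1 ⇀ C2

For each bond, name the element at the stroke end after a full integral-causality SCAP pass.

b3 stroke at Sf1  (Sf1: flow source, stroke at near end)
b4 stroke at J3  (prefer integral on C1)
b2 stroke at J2  (closing 1-jn rule on J3)
b1 stroke at GY1  (J2 effort already set via bond 2)
b0 stroke at GY1  (GY GY1: same side as bond 1)
b5 stroke at J1  (common-f at J1 fixed by 0)

b0 →GY1
b1 →GY1
b2 →J2
b3 →Sf1
b4 →J3
b5 →J1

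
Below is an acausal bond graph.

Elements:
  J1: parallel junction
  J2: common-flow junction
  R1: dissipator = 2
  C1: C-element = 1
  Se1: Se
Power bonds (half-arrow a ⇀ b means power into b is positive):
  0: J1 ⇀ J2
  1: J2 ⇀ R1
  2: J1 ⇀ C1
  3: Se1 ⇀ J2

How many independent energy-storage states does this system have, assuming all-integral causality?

1  (C1 all integral)

b3 →J2  (Se1: effort source, stroke at far end)
b2 →J1  (prefer integral on C1)
b0 →J2  (common-e at J1 fixed by 2)
b1 →R1  (J2: last free bond brings flow in)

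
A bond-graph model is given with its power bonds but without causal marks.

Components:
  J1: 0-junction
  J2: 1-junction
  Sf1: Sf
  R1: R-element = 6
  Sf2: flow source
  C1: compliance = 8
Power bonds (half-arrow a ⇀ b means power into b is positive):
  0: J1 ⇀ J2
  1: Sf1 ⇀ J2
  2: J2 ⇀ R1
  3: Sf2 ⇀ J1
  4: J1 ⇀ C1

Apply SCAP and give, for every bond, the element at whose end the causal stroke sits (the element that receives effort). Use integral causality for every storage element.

#0 stroke→J2
#1 stroke→Sf1
#2 stroke→J2
#3 stroke→Sf2
#4 stroke→J1

b1 |Sf1  (Sf1: flow source, stroke at near end)
b3 |Sf2  (Sf2 (Sf) sets flow on bond)
b0 |J2  (common-f at J2 fixed by 1)
b2 |J2  (common-f at J2 fixed by 1)
b4 |J1  (closing 0-jn rule on J1)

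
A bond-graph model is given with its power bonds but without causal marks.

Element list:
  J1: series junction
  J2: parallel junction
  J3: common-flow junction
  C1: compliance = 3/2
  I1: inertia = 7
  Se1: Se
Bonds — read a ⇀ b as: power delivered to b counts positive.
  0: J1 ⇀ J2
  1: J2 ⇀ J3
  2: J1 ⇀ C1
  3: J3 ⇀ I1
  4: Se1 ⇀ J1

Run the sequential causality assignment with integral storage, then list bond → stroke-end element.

β0 |J2
β1 |J3
β2 |J1
β3 |I1
β4 |J1

bond 4 stroke at J1  (Se1 (Se) sets effort on bond)
bond 2 stroke at J1  (prefer integral on C1)
bond 0 stroke at J2  (closing 1-jn rule on J1)
bond 1 stroke at J3  (J2 effort already set via bond 0)
bond 3 stroke at I1  (closing 1-jn rule on J3)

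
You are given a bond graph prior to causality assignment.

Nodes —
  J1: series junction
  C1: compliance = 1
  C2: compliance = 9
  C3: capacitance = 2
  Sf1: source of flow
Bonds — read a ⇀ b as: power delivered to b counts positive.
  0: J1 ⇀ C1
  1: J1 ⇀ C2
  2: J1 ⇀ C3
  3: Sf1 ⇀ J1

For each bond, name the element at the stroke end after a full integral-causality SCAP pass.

b0 |J1
b1 |J1
b2 |J1
b3 |Sf1

b3 →Sf1  (source Sf1 imposes f)
b0 →J1  (J1 flow already set via bond 3)
b1 →J1  (1-jn J1 has f-setter on 3)
b2 →J1  (common-f at J1 fixed by 3)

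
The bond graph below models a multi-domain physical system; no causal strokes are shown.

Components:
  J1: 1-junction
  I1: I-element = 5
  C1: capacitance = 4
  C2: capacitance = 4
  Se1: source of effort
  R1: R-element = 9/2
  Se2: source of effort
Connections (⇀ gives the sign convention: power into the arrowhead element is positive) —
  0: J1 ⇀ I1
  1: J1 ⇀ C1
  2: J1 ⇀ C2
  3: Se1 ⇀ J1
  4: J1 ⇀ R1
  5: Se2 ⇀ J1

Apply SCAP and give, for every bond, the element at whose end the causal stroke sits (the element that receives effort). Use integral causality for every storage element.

β3 →J1  (source Se1 imposes e)
β5 →J1  (Se2 fixes effort; stroke away)
β0 →I1  (prefer integral on I1)
β1 →J1  (1-jn J1 has f-setter on 0)
β2 →J1  (1-jn J1 has f-setter on 0)
β4 →J1  (J1 flow already set via bond 0)

#0 stroke at I1
#1 stroke at J1
#2 stroke at J1
#3 stroke at J1
#4 stroke at J1
#5 stroke at J1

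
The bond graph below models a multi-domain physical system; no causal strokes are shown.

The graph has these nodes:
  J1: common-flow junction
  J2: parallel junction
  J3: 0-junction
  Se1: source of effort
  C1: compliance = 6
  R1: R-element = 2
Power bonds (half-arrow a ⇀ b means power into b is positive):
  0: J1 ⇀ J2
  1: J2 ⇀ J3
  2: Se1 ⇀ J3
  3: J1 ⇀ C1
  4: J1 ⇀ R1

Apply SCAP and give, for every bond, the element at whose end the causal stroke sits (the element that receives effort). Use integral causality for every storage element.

β0 stroke→J1
β1 stroke→J2
β2 stroke→J3
β3 stroke→J1
β4 stroke→R1

b2 stroke at J3  (Se1 fixes effort; stroke away)
b1 stroke at J2  (J3 effort already set via bond 2)
b0 stroke at J1  (0-jn J2 has e-setter on 1)
b3 stroke at J1  (C1: C, integral causality)
b4 stroke at R1  (closing 1-jn rule on J1)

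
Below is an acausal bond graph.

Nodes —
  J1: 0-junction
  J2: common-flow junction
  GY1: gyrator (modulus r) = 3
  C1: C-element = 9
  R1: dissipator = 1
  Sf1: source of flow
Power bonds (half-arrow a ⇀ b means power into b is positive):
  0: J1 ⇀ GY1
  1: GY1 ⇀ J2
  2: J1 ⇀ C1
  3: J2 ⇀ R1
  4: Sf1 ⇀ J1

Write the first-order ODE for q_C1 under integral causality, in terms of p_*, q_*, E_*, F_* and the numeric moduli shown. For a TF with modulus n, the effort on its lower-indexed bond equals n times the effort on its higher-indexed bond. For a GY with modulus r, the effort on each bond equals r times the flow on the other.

dq_C1/dt = F_Sf1 - q_C1/81

#4 stroke→Sf1  (Sf1: flow source, stroke at near end)
#2 stroke→J1  (C1 outputs effort q/C1)
#0 stroke→GY1  (common-e at J1 fixed by 2)
#1 stroke→GY1  (through GY1, causality inverts; strokes same side of GY1)
#3 stroke→J2  (1-jn J2 has f-setter on 1)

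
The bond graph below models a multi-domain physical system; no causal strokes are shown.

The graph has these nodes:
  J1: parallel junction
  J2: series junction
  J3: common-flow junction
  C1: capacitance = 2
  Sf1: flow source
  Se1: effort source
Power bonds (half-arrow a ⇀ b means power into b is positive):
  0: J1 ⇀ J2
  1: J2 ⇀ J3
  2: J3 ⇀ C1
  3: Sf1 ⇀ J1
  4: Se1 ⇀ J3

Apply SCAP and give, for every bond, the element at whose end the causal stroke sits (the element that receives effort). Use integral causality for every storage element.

β3 →Sf1  (Sf1 (Sf) sets flow on bond)
β4 →J3  (source Se1 imposes e)
β0 →J1  (closing 0-jn rule on J1)
β1 →J2  (J2: bond 0 brought flow, rest push out)
β2 →J3  (1-jn J3 has f-setter on 1)

bond 0 stroke at J1
bond 1 stroke at J2
bond 2 stroke at J3
bond 3 stroke at Sf1
bond 4 stroke at J3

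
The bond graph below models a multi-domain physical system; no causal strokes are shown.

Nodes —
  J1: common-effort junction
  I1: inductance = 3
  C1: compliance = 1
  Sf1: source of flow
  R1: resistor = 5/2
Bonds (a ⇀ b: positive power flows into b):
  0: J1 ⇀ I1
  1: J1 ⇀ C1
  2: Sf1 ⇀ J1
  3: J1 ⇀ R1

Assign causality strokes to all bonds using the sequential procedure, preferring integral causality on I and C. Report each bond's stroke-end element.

#2 stroke→Sf1  (Sf1 (Sf) sets flow on bond)
#0 stroke→I1  (prefer integral on I1)
#1 stroke→J1  (C1 integral (e out))
#3 stroke→R1  (J1: bond 1 brought effort, rest push out)

#0 stroke at I1
#1 stroke at J1
#2 stroke at Sf1
#3 stroke at R1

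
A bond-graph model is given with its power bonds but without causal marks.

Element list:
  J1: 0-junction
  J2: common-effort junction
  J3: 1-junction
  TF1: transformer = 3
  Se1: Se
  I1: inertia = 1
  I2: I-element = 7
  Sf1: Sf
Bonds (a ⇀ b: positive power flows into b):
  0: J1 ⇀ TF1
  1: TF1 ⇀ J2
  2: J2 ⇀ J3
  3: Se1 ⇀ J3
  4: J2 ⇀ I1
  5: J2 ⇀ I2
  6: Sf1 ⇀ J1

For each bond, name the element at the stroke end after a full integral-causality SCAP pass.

β0 →J1
β1 →TF1
β2 →J2
β3 →J3
β4 →I1
β5 →I2
β6 →Sf1

#3 stroke at J3  (Se1: effort source, stroke at far end)
#6 stroke at Sf1  (Sf1 (Sf) sets flow on bond)
#0 stroke at J1  (only one effort-in slot at J1)
#2 stroke at J2  (only one flow-in slot at J3)
#1 stroke at TF1  (through TF1, causality passes straight; one stroke at TF1)
#4 stroke at I1  (0-jn J2 has e-setter on 2)
#5 stroke at I2  (0-jn J2 has e-setter on 2)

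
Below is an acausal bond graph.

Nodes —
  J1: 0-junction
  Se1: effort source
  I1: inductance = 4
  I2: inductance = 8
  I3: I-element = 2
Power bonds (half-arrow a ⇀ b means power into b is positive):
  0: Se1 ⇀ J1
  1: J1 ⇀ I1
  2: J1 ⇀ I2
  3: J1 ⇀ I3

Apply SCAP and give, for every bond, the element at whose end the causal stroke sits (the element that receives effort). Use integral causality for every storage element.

bond 0 →J1
bond 1 →I1
bond 2 →I2
bond 3 →I3

b0 |J1  (Se1 fixes effort; stroke away)
b1 |I1  (0-jn J1 has e-setter on 0)
b2 |I2  (J1 effort already set via bond 0)
b3 |I3  (J1 effort already set via bond 0)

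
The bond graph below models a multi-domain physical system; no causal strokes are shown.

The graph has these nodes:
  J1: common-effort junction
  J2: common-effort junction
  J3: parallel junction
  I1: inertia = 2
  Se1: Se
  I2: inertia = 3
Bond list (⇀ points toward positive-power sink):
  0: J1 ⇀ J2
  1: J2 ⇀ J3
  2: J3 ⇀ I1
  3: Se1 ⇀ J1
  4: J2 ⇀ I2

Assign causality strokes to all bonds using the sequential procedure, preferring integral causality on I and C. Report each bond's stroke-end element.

b3 |J1  (source Se1 imposes e)
b0 |J2  (common-e at J1 fixed by 3)
b1 |J3  (common-e at J2 fixed by 0)
b4 |I2  (0-jn J2 has e-setter on 0)
b2 |I1  (0-jn J3 has e-setter on 1)

β0 →J2
β1 →J3
β2 →I1
β3 →J1
β4 →I2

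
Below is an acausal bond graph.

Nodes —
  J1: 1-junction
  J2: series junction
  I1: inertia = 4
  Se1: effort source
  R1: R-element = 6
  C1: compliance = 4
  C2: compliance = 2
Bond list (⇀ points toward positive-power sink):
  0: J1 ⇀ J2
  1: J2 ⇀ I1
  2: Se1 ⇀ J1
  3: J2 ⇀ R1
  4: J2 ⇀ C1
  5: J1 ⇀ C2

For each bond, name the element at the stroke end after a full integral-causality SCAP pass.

β0 stroke at J2
β1 stroke at I1
β2 stroke at J1
β3 stroke at J2
β4 stroke at J2
β5 stroke at J1

b2 stroke→J1  (Se1 fixes effort; stroke away)
b1 stroke→I1  (I1: I, integral causality)
b0 stroke→J2  (J2 flow already set via bond 1)
b3 stroke→J2  (J2 flow already set via bond 1)
b4 stroke→J2  (1-jn J2 has f-setter on 1)
b5 stroke→J1  (1-jn J1 has f-setter on 0)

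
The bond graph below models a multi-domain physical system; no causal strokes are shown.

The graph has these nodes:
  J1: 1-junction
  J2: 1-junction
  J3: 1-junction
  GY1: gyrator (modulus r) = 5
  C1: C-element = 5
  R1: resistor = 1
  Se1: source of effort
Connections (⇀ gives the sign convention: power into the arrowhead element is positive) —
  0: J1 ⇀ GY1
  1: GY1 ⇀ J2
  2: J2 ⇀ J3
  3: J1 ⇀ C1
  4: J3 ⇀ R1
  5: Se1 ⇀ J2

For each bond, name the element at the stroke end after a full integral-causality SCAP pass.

b5 |J2  (Se1 fixes effort; stroke away)
b3 |J1  (prefer integral on C1)
b0 |GY1  (only one flow-in slot at J1)
b1 |GY1  (GY GY1: same side as bond 0)
b2 |J2  (1-jn J2 has f-setter on 1)
b4 |J3  (J3: bond 2 brought flow, rest push out)

β0 stroke at GY1
β1 stroke at GY1
β2 stroke at J2
β3 stroke at J1
β4 stroke at J3
β5 stroke at J2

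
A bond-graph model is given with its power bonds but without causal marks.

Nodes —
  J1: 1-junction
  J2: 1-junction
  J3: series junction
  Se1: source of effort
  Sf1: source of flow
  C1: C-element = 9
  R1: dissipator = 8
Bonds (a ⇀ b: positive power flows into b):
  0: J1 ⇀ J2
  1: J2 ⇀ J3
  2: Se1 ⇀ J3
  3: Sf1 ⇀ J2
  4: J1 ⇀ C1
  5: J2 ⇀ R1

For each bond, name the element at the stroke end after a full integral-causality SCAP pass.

bond 0 →J2
bond 1 →J2
bond 2 →J3
bond 3 →Sf1
bond 4 →J1
bond 5 →J2

#2 →J3  (Se1 (Se) sets effort on bond)
#3 →Sf1  (Sf1: flow source, stroke at near end)
#0 →J2  (J2: bond 3 brought flow, rest push out)
#1 →J2  (common-f at J2 fixed by 3)
#5 →J2  (common-f at J2 fixed by 3)
#4 →J1  (J1: bond 0 brought flow, rest push out)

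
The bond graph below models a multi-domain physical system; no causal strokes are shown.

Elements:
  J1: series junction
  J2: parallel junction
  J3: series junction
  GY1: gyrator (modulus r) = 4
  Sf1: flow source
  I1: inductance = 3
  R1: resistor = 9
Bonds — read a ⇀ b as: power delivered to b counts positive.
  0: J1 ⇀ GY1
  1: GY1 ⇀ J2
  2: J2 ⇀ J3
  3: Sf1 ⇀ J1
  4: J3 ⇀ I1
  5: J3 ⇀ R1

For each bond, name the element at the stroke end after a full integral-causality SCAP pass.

bond 0 stroke→J1
bond 1 stroke→J2
bond 2 stroke→J3
bond 3 stroke→Sf1
bond 4 stroke→I1
bond 5 stroke→J3

bond 3 →Sf1  (source Sf1 imposes f)
bond 0 →J1  (1-jn J1 has f-setter on 3)
bond 1 →J2  (GY1 both-in/both-out from 0)
bond 2 →J3  (J2 effort already set via bond 1)
bond 4 →I1  (I1 integral (f out))
bond 5 →J3  (common-f at J3 fixed by 4)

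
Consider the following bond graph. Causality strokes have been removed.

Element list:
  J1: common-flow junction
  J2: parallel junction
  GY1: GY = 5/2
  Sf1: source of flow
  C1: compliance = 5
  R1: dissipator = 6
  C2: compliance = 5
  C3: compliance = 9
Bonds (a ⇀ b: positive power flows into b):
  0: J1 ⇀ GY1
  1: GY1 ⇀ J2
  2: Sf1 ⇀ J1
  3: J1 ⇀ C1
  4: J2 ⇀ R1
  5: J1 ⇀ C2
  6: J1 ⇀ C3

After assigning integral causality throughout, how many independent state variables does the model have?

b2 |Sf1  (Sf1 (Sf) sets flow on bond)
b0 |J1  (1-jn J1 has f-setter on 2)
b3 |J1  (J1: bond 2 brought flow, rest push out)
b5 |J1  (common-f at J1 fixed by 2)
b6 |J1  (common-f at J1 fixed by 2)
b1 |J2  (GY GY1: same side as bond 0)
b4 |R1  (J2 effort already set via bond 1)

3  (C1, C2, C3 all integral)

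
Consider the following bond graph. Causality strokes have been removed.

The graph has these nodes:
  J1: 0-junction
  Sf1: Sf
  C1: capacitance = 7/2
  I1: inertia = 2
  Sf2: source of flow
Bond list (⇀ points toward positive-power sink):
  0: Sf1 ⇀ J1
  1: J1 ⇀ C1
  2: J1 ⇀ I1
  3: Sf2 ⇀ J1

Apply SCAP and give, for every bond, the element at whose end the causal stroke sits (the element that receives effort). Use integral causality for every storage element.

bond 0 |Sf1
bond 1 |J1
bond 2 |I1
bond 3 |Sf2

#0 |Sf1  (source Sf1 imposes f)
#3 |Sf2  (Sf2: flow source, stroke at near end)
#1 |J1  (C1 integral (e out))
#2 |I1  (J1: bond 1 brought effort, rest push out)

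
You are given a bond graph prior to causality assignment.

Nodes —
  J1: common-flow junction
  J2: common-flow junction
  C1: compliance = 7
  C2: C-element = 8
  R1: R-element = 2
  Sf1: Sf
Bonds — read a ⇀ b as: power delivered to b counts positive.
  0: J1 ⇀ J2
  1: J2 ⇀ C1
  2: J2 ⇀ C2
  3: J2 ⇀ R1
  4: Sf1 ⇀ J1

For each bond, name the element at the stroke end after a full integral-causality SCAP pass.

β4 →Sf1  (Sf1 fixes flow; stroke at Sf1)
β0 →J1  (1-jn J1 has f-setter on 4)
β1 →J2  (common-f at J2 fixed by 0)
β2 →J2  (J2 flow already set via bond 0)
β3 →J2  (1-jn J2 has f-setter on 0)

b0 stroke at J1
b1 stroke at J2
b2 stroke at J2
b3 stroke at J2
b4 stroke at Sf1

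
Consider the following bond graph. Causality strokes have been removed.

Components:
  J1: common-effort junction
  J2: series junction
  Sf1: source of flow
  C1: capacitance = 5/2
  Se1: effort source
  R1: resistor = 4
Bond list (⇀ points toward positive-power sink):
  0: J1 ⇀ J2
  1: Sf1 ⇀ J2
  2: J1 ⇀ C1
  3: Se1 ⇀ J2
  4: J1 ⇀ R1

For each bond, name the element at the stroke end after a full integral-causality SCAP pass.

#1 stroke→Sf1  (Sf1 fixes flow; stroke at Sf1)
#3 stroke→J2  (Se1 fixes effort; stroke away)
#0 stroke→J2  (J2: bond 1 brought flow, rest push out)
#2 stroke→J1  (prefer integral on C1)
#4 stroke→R1  (0-jn J1 has e-setter on 2)

bond 0 |J2
bond 1 |Sf1
bond 2 |J1
bond 3 |J2
bond 4 |R1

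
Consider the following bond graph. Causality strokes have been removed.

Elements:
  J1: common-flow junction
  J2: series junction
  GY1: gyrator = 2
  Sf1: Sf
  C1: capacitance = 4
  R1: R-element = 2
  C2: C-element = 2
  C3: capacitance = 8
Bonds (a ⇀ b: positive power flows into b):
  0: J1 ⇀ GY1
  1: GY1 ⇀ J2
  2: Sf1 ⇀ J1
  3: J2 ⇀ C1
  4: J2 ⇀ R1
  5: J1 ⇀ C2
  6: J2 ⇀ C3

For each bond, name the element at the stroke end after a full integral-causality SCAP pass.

β2 |Sf1  (Sf1: flow source, stroke at near end)
β0 |J1  (J1 flow already set via bond 2)
β5 |J1  (1-jn J1 has f-setter on 2)
β1 |J2  (GY GY1: same side as bond 0)
β3 |J2  (C1 outputs effort q/C1)
β6 |J2  (C3 outputs effort q/C3)
β4 |R1  (J2: last free bond brings flow in)

#0 stroke→J1
#1 stroke→J2
#2 stroke→Sf1
#3 stroke→J2
#4 stroke→R1
#5 stroke→J1
#6 stroke→J2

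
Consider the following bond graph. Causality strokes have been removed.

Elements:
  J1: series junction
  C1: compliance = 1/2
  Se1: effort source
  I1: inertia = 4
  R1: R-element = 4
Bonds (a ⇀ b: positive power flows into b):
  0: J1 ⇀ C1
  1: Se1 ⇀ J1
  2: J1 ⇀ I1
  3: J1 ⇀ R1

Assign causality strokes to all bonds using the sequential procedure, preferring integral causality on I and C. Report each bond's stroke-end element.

β1 |J1  (source Se1 imposes e)
β0 |J1  (prefer integral on C1)
β2 |I1  (prefer integral on I1)
β3 |J1  (1-jn J1 has f-setter on 2)

β0 →J1
β1 →J1
β2 →I1
β3 →J1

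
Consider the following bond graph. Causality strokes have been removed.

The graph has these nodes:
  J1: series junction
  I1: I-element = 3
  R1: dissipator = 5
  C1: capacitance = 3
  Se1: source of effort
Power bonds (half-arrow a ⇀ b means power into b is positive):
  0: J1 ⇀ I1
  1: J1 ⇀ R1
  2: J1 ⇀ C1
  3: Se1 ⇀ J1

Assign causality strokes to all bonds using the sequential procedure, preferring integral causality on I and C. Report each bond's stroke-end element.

bond 0 →I1
bond 1 →J1
bond 2 →J1
bond 3 →J1

bond 3 stroke at J1  (Se1 (Se) sets effort on bond)
bond 0 stroke at I1  (prefer integral on I1)
bond 1 stroke at J1  (J1: bond 0 brought flow, rest push out)
bond 2 stroke at J1  (J1 flow already set via bond 0)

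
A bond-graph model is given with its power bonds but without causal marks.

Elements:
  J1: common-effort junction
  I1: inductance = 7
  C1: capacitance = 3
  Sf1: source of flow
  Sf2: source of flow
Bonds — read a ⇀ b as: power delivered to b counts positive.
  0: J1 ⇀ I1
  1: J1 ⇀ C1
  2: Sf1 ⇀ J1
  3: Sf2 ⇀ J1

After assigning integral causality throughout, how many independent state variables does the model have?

2  (C1, I1 all integral)

#2 stroke at Sf1  (Sf1: flow source, stroke at near end)
#3 stroke at Sf2  (Sf2 (Sf) sets flow on bond)
#0 stroke at I1  (I1: I, integral causality)
#1 stroke at J1  (closing 0-jn rule on J1)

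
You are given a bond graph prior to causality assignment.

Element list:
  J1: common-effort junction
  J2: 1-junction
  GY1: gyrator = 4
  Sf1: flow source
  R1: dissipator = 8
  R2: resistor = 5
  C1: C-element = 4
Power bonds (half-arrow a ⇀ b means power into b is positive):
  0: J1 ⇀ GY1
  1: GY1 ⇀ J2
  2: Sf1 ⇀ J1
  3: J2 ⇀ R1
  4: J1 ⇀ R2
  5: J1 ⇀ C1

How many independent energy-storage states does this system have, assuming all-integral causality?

β2 stroke→Sf1  (Sf1 (Sf) sets flow on bond)
β5 stroke→J1  (C1: C, integral causality)
β0 stroke→GY1  (J1 effort already set via bond 5)
β4 stroke→R2  (J1: bond 5 brought effort, rest push out)
β1 stroke→GY1  (through GY1, causality inverts; strokes same side of GY1)
β3 stroke→J2  (J2: bond 1 brought flow, rest push out)

1  (C1 all integral)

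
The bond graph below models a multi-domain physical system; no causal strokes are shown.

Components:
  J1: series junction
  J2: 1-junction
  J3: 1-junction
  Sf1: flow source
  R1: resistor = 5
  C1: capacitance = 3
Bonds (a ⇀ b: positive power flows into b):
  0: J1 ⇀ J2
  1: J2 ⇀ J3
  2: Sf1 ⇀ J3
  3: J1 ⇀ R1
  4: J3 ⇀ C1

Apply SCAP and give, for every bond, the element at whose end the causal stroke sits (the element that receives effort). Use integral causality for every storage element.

b2 stroke at Sf1  (Sf1: flow source, stroke at near end)
b1 stroke at J3  (1-jn J3 has f-setter on 2)
b4 stroke at J3  (J3 flow already set via bond 2)
b0 stroke at J2  (common-f at J2 fixed by 1)
b3 stroke at J1  (1-jn J1 has f-setter on 0)

β0 |J2
β1 |J3
β2 |Sf1
β3 |J1
β4 |J3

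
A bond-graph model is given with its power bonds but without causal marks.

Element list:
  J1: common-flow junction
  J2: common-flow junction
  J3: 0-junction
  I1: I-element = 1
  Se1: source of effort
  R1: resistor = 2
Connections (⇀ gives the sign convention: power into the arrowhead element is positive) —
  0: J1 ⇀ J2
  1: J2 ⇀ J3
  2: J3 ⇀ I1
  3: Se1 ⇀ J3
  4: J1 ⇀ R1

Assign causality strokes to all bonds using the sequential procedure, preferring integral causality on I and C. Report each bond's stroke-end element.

b0 |J1
b1 |J2
b2 |I1
b3 |J3
b4 |R1

b3 stroke at J3  (source Se1 imposes e)
b1 stroke at J2  (J3 effort already set via bond 3)
b2 stroke at I1  (common-e at J3 fixed by 3)
b0 stroke at J1  (J2: last free bond brings flow in)
b4 stroke at R1  (J1: last free bond brings flow in)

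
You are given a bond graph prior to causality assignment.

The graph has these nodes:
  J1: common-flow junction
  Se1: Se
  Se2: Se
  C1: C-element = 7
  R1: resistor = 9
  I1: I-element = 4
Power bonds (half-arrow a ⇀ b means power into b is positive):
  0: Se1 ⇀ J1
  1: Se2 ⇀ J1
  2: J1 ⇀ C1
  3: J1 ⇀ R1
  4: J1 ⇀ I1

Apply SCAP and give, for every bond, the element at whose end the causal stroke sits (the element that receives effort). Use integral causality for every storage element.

β0 stroke→J1  (Se1 fixes effort; stroke away)
β1 stroke→J1  (source Se2 imposes e)
β2 stroke→J1  (prefer integral on C1)
β4 stroke→I1  (I1 integral (f out))
β3 stroke→J1  (common-f at J1 fixed by 4)

b0 stroke→J1
b1 stroke→J1
b2 stroke→J1
b3 stroke→J1
b4 stroke→I1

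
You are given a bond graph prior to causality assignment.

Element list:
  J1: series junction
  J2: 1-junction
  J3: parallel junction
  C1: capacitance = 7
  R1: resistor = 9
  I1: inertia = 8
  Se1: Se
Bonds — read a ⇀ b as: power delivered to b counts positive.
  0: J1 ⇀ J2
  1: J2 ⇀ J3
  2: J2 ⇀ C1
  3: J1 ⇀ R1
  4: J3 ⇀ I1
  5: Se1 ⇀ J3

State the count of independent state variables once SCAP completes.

2  (C1, I1 all integral)

#5 stroke at J3  (Se1: effort source, stroke at far end)
#1 stroke at J2  (J3: bond 5 brought effort, rest push out)
#4 stroke at I1  (0-jn J3 has e-setter on 5)
#2 stroke at J2  (prefer integral on C1)
#0 stroke at J1  (only one flow-in slot at J2)
#3 stroke at R1  (only one flow-in slot at J1)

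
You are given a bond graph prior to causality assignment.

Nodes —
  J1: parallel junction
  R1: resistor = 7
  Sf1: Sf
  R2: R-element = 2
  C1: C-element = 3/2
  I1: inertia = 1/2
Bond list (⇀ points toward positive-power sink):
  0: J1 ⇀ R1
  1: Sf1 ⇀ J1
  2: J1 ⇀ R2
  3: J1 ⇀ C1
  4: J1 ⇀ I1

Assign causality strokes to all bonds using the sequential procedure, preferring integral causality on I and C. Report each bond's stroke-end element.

#1 stroke→Sf1  (Sf1 fixes flow; stroke at Sf1)
#3 stroke→J1  (prefer integral on C1)
#0 stroke→R1  (J1 effort already set via bond 3)
#2 stroke→R2  (0-jn J1 has e-setter on 3)
#4 stroke→I1  (J1 effort already set via bond 3)

bond 0 →R1
bond 1 →Sf1
bond 2 →R2
bond 3 →J1
bond 4 →I1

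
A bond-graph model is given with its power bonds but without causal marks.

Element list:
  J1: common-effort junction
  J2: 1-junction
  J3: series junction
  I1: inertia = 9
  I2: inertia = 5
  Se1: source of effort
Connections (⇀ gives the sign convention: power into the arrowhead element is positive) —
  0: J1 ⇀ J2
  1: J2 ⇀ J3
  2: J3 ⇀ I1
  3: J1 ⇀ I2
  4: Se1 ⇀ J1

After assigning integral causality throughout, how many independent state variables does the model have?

bond 4 stroke at J1  (Se1 fixes effort; stroke away)
bond 0 stroke at J2  (common-e at J1 fixed by 4)
bond 3 stroke at I2  (J1 effort already set via bond 4)
bond 1 stroke at J3  (only one flow-in slot at J2)
bond 2 stroke at I1  (J3: last free bond brings flow in)

2  (I1, I2 all integral)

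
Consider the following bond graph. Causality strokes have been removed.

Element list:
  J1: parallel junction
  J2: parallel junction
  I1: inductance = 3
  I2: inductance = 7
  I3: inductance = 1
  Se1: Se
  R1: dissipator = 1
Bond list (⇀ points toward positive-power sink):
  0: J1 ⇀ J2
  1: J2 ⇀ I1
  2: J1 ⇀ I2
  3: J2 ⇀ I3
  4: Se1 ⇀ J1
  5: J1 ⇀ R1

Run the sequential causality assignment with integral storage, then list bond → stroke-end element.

#4 →J1  (source Se1 imposes e)
#0 →J2  (common-e at J1 fixed by 4)
#2 →I2  (0-jn J1 has e-setter on 4)
#5 →R1  (J1 effort already set via bond 4)
#1 →I1  (J2: bond 0 brought effort, rest push out)
#3 →I3  (common-e at J2 fixed by 0)

#0 stroke→J2
#1 stroke→I1
#2 stroke→I2
#3 stroke→I3
#4 stroke→J1
#5 stroke→R1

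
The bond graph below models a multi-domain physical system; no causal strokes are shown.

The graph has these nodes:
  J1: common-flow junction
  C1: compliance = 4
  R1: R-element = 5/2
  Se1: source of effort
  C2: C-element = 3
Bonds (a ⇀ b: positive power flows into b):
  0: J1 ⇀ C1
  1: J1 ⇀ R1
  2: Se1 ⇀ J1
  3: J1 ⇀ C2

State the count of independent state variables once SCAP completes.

2  (C1, C2 all integral)

#2 →J1  (Se1: effort source, stroke at far end)
#0 →J1  (C1 outputs effort q/C1)
#3 →J1  (C2: C, integral causality)
#1 →R1  (J1: last free bond brings flow in)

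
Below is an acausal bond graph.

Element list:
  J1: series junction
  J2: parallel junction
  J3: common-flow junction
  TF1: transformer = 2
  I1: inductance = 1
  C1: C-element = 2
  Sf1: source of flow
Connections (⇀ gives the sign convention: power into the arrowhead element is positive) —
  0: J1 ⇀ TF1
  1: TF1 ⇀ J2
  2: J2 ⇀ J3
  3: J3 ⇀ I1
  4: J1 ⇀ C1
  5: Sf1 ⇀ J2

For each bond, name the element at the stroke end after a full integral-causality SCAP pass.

β0 →TF1
β1 →J2
β2 →J3
β3 →I1
β4 →J1
β5 →Sf1

b5 |Sf1  (Sf1 fixes flow; stroke at Sf1)
b3 |I1  (I1: I, integral causality)
b2 |J3  (J3 flow already set via bond 3)
b1 |J2  (J2: last free bond brings effort in)
b0 |TF1  (TF1 one-in-one-out from 1)
b4 |J1  (1-jn J1 has f-setter on 0)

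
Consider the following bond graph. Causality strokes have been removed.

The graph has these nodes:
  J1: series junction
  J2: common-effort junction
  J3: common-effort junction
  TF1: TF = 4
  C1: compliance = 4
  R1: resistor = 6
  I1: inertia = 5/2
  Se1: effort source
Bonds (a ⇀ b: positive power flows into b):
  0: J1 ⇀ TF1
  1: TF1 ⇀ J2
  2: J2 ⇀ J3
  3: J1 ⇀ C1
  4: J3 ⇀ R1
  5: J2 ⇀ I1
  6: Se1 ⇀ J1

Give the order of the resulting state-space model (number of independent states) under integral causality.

β6 |J1  (source Se1 imposes e)
β3 |J1  (C1 integral (e out))
β0 |TF1  (J1 needs exactly one f-in)
β1 |J2  (through TF1, causality passes straight; one stroke at TF1)
β2 |J3  (J2: bond 1 brought effort, rest push out)
β5 |I1  (J2: bond 1 brought effort, rest push out)
β4 |R1  (0-jn J3 has e-setter on 2)

2  (C1, I1 all integral)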